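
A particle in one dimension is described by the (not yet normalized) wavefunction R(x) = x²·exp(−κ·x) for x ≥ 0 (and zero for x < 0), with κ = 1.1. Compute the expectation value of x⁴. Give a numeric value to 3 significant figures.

⟨x⁴⟩ = ∫ x⁴·|R|² dx / ∫|R|² dx (integrals over the domain).
Every integrand reduces to terms xʲ·e^(−2κx) on [0, ∞); use ∫₀^∞ xʲ·e^(−2κx) dx = j!/(2κ)^(j+1).
State is unnormalized: ∫|R|² dx = 0.46569, and ∫R*·x⁴·R dx = 33.398, so ⟨x⁴⟩ = 33.398 / 0.46569.
⟨x⁴⟩ = 71.716.

71.7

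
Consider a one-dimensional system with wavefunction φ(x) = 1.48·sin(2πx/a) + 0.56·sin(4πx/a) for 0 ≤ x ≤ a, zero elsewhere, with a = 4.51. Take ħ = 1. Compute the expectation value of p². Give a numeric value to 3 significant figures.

2.67

p² φ = −ħ² d²φ/dx²; ⟨p²⟩ = −ħ² ∫ φ*·φ'' dx / ∫|φ|² dx.
d²/dx² sin(jπx/a) = −(jπ/a)²·sin(jπx/a); on 0 ≤ x ≤ a, ∫sin²(jπx/a) dx = a/2 and ∫sin(jπx/a)·sin(lπx/a) dx = 0 for j ≠ l, so only diagonal terms survive in ∫|φ|² and ∫φ·φ″; ∫φ·φ′ dx = [φ²/2] between the walls = 0.
State is unnormalized: ∫|φ|² dx = 5.6465, and ∫φ*·(−ħ² φ'') dx = 15.077, so ⟨p²⟩ = 15.077 / 5.6465.
⟨p²⟩ = 2.6702.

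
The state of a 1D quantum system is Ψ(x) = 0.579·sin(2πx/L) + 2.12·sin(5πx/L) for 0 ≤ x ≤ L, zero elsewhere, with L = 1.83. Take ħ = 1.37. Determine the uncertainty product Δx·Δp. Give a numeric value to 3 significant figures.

Δx = √(⟨x²⟩−⟨x⟩²), Δp = √(⟨p²⟩−⟨p⟩²).
On 0 ≤ x ≤ L (j ≠ l): ∫sin²(jπx/L) dx = L/2, ∫sin(jπx/L)·sin(lπx/L) dx = 0; diagonal moments ∫x·sin²(jπx/L) dx = L²/4, ∫x²·sin²(jπx/L) dx = L³·(1/6 − 1/(4j²π²)); cross terms ∫x·sin(jπx/L)·sin(lπx/L) dx = 0 for j + l even and −4jlL²/(π²(j² − l²)²) for j + l odd, ∫x²·sin(jπx/L)·sin(lπx/L) dx = (−1)^(j+l)·4jlL³/(π²(j² − l²)²); higher powers the same way via product-to-sum and parts. d²/dx² sin(jπx/L) = −(jπ/L)²·sin(jπx/L); on 0 ≤ x ≤ L, ∫sin²(jπx/L) dx = L/2 and ∫sin(jπx/L)·sin(lπx/L) dx = 0 for j ≠ l, so only diagonal terms survive in ∫|Ψ|² and ∫Ψ·Ψ″; ∫Ψ·Ψ′ dx = [Ψ²/2] between the walls = 0.
Normalization: ∫|Ψ|² dx = 4.4191.
⟨x⟩ = 0.89790, ⟨x²⟩ = 1.0758 ⇒ Δx = 0.51916.
⟨p⟩ = 0.0000, ⟨p²⟩ = 130.22 ⇒ Δp = 11.412.
Δx·Δp = 5.9244.

5.92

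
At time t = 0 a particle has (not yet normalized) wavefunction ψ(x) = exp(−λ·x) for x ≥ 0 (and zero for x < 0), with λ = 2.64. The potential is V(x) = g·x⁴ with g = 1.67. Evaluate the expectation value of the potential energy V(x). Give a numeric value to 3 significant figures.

0.0516

⟨V⟩ = ∫ V(x)·|ψ|² dx / ∫|ψ|² dx.
Every integrand reduces to terms xʲ·e^(−2λx) on [0, ∞); use ∫₀^∞ xʲ·e^(−2λx) dx = j!/(2λ)^(j+1).
State is unnormalized: ∫|ψ|² dx = 0.18939, and ∫ψ*·V(x)·ψ dx = 0.0097669, so ⟨V⟩ = 0.0097669 / 0.18939.
⟨V⟩ = 0.051569.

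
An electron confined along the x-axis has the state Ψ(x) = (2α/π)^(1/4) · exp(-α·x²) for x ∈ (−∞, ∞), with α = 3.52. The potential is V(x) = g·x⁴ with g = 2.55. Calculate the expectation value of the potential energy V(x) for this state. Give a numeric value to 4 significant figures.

0.03859

⟨V⟩ = ∫ V(x)·|Ψ|² dx.
Gaussian moments: ∫x^(2j)·e^(−2αx²) dx = (2j−1)!!/(4α)^j · √(π/(2α)), odd powers integrate to 0; here √(π/(2α)) = 0.66802.
⟨V⟩ = 0.038588.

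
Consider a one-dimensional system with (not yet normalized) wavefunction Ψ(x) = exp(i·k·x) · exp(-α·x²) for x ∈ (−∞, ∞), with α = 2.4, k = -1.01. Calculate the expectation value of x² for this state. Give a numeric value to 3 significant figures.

0.104

⟨x²⟩ = ∫ x²·|Ψ|² dx / ∫|Ψ|² dx (integrals over the domain).
Gaussian moments: ∫x^(2j)·e^(−2αx²) dx = (2j−1)!!/(4α)^j · √(π/(2α)), odd powers integrate to 0; here √(π/(2α)) = 0.80901.
State is unnormalized: ∫|Ψ|² dx = 0.80901, and ∫Ψ*·x²·Ψ dx = 0.084272, so ⟨x²⟩ = 0.084272 / 0.80901.
⟨x²⟩ = 0.10417.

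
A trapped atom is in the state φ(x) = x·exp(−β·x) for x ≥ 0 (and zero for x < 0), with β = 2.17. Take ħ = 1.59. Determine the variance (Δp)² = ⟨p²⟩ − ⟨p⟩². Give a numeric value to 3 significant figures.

11.9

Compute ⟨p⟩ and ⟨p²⟩ separately; (Δp)² = ⟨p²⟩ − ⟨p⟩².
Differentiate x·exp(−β·x) with the product rule; every integrand then reduces to terms xʲ·e^(−2βx) on [0, ∞), with ∫₀^∞ xʲ·e^(−2βx) dx = j!/(2β)^(j+1).
Normalization: ∫|φ|² dx = 0.024466.
⟨p⟩ = 0.0000 and ⟨p²⟩ = 11.905.
(Δp)² = 11.905 − (0.0000)² = 11.905.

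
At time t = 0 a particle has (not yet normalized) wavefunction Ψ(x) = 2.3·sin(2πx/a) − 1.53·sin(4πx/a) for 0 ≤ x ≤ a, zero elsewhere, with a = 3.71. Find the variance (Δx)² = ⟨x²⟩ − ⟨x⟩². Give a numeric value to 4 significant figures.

Compute ⟨x⟩ and ⟨x²⟩ separately, then (Δx)² = ⟨x²⟩ − ⟨x⟩².
On 0 ≤ x ≤ a (j ≠ l): ∫sin²(jπx/a) dx = a/2, ∫sin(jπx/a)·sin(lπx/a) dx = 0; diagonal moments ∫x·sin²(jπx/a) dx = a²/4, ∫x²·sin²(jπx/a) dx = a³·(1/6 − 1/(4j²π²)); cross terms ∫x·sin(jπx/a)·sin(lπx/a) dx = 0 for j + l even and −4jla²/(π²(j² − l²)²) for j + l odd, ∫x²·sin(jπx/a)·sin(lπx/a) dx = (−1)^(j+l)·4jla³/(π²(j² − l²)²); higher powers the same way via product-to-sum and parts.
Normalization: ∫|Ψ|² dx = 14.155.
⟨x⟩ = 1.8550 and ⟨x²⟩ = 3.8822.
(Δx)² = 3.8822 − (1.8550)² = 0.44113.

0.4411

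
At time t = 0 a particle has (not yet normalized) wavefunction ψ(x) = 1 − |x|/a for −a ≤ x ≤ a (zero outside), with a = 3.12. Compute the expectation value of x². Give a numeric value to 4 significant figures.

⟨x²⟩ = ∫ x²·|ψ|² dx / ∫|ψ|² dx (integrals over the domain).
ψ is even, so ∫ over [−a, a] = 2∫₀ᵃ with ψ = 1 − x/a there: ∫₀ᵃ (1 − x/a)² dx = a/3, ∫₀ᵃ x²(1 − x/a)² dx = a³/30, ∫₀ᵃ x⁴(1 − x/a)² dx = a⁵/105.
State is unnormalized: ∫|ψ|² dx = 2.0800, and ∫ψ*·x²·ψ dx = 2.0248, so ⟨x²⟩ = 2.0248 / 2.0800.
⟨x²⟩ = 0.97344.

0.9734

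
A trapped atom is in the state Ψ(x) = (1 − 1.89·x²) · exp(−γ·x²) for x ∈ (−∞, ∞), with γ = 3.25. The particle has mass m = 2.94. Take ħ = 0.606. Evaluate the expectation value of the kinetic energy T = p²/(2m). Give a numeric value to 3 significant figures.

T = −(ħ²/2m) d²/dx², so ⟨T⟩ = −(ħ²/2m) ∫ Ψ*·Ψ'' dx / ∫|Ψ|² dx; with m = 2.94.
Expand each integrand as polynomial × e^(−2γx²) and use ∫x^(2j)·e^(−2γx²) dx = (2j−1)!!/(4γ)^j · √(π/(2γ)), odd powers → 0; here √(π/(2γ)) = 0.69521. Differentiate with the product rule, d/dx e^(−γx²) = −2γx·e^(−γx²).
State is unnormalized: ∫|Ψ|² dx = 0.53715, and ∫Ψ*·(−ħ²/2m · Ψ'') dx = 0.20302, so ⟨T⟩ = 0.20302 / 0.53715.
⟨T⟩ = 0.37797.

0.378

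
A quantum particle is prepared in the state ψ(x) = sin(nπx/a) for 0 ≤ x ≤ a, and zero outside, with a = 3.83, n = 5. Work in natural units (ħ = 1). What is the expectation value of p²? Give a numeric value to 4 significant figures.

p² ψ = −ħ² d²ψ/dx²; ⟨p²⟩ = −ħ² ∫ ψ*·ψ'' dx / ∫|ψ|² dx.
d/dx sin(nπx/a) = (nπ/a)·cos(nπx/a) and d²/dx² sin(nπx/a) = −(nπ/a)²·sin(nπx/a); on 0 ≤ x ≤ a, ∫sin²(nπx/a) dx = a/2 and ∫sin(nπx/a)·cos(nπx/a) dx = 0.
State is unnormalized: ∫|ψ|² dx = 1.9150, and ∫ψ*·(−ħ² ψ'') dx = 32.212, so ⟨p²⟩ = 32.212 / 1.9150.
⟨p²⟩ = 16.821.

16.82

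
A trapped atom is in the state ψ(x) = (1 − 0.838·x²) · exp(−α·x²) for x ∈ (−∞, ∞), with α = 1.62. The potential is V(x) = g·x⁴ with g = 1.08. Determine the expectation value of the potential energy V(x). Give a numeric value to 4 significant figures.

⟨V⟩ = ∫ V(x)·|ψ|² dx / ∫|ψ|² dx.
Expand each integrand as polynomial × e^(−2αx²) and use ∫x^(2j)·e^(−2αx²) dx = (2j−1)!!/(4α)^j · √(π/(2α)), odd powers → 0; here √(π/(2α)) = 0.98470.
State is unnormalized: ∫|ψ|² dx = 0.77942, and ∫ψ*·V(x)·ψ dx = 0.022196, so ⟨V⟩ = 0.022196 / 0.77942.
⟨V⟩ = 0.028477.

0.02848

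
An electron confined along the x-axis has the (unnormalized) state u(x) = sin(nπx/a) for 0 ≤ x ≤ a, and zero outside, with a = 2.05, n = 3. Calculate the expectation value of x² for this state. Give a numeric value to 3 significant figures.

⟨x²⟩ = ∫ x²·|u|² dx / ∫|u|² dx (integrals over the domain).
With sin²θ = (1 − cos2θ)/2 on 0 ≤ x ≤ a: ∫sin²(nπx/a) dx = a/2, ∫x·sin²(nπx/a) dx = a²/4, ∫x²·sin²(nπx/a) dx = a³·(1/6 − 1/(4n²π²)); higher powers xᵏ the same way, integrating xᵏ·cos(2nπx/a) by parts.
State is unnormalized: ∫|u|² dx = 1.0250, and ∫u*·x²·u dx = 1.4116, so ⟨x²⟩ = 1.4116 / 1.0250.
⟨x²⟩ = 1.3772.

1.38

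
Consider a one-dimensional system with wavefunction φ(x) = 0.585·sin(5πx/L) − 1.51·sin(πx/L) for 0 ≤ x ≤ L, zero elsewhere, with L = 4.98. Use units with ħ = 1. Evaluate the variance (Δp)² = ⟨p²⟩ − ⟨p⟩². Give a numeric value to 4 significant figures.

1.644

Compute ⟨p⟩ and ⟨p²⟩ separately; (Δp)² = ⟨p²⟩ − ⟨p⟩².
d²/dx² sin(jπx/L) = −(jπ/L)²·sin(jπx/L); on 0 ≤ x ≤ L, ∫sin²(jπx/L) dx = L/2 and ∫sin(jπx/L)·sin(lπx/L) dx = 0 for j ≠ l, so only diagonal terms survive in ∫|φ|² and ∫φ·φ″; ∫φ·φ′ dx = [φ²/2] between the walls = 0.
Normalization: ∫|φ|² dx = 6.5296.
⟨p⟩ = 0.0000 and ⟨p²⟩ = 1.6444.
(Δp)² = 1.6444 − (0.0000)² = 1.6444.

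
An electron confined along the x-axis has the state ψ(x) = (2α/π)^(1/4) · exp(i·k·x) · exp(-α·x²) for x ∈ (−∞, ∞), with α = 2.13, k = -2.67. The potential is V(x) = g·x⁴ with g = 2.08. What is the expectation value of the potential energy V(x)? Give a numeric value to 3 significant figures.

⟨V⟩ = ∫ V(x)·|ψ|² dx.
Gaussian moments: ∫x^(2j)·e^(−2αx²) dx = (2j−1)!!/(4α)^j · √(π/(2α)), odd powers integrate to 0; here √(π/(2α)) = 0.85876.
⟨V⟩ = 0.085962.

0.0860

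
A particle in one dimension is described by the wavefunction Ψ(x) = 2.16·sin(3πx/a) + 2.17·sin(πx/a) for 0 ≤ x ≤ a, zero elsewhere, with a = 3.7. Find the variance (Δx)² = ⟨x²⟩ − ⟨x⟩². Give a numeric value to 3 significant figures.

Compute ⟨x⟩ and ⟨x²⟩ separately, then (Δx)² = ⟨x²⟩ − ⟨x⟩².
On 0 ≤ x ≤ a (j ≠ l): ∫sin²(jπx/a) dx = a/2, ∫sin(jπx/a)·sin(lπx/a) dx = 0; diagonal moments ∫x·sin²(jπx/a) dx = a²/4, ∫x²·sin²(jπx/a) dx = a³·(1/6 − 1/(4j²π²)); cross terms ∫x·sin(jπx/a)·sin(lπx/a) dx = 0 for j + l even and −4jla²/(π²(j² − l²)²) for j + l odd, ∫x²·sin(jπx/a)·sin(lπx/a) dx = (−1)^(j+l)·4jla³/(π²(j² − l²)²); higher powers the same way via product-to-sum and parts.
Normalization: ∫|Ψ|² dx = 17.343.
⟨x⟩ = 1.8500 and ⟨x²⟩ = 4.6968.
(Δx)² = 4.6968 − (1.8500)² = 1.2743.

1.27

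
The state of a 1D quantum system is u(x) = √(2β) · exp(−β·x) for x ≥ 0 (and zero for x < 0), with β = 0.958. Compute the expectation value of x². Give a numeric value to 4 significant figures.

⟨x²⟩ = ∫ x²·|u|² dx (integrals over the domain).
Every integrand reduces to terms xʲ·e^(−2βx) on [0, ∞); use ∫₀^∞ xʲ·e^(−2βx) dx = j!/(2β)^(j+1).
⟨x²⟩ = 0.54480.

0.5448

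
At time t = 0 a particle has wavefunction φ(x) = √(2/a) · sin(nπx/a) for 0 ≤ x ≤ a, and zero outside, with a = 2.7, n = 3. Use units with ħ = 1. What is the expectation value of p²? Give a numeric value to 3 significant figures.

p² φ = −ħ² d²φ/dx²; ⟨p²⟩ = −ħ² ∫ φ*·φ'' dx.
d/dx sin(nπx/a) = (nπ/a)·cos(nπx/a) and d²/dx² sin(nπx/a) = −(nπ/a)²·sin(nπx/a); on 0 ≤ x ≤ a, ∫sin²(nπx/a) dx = a/2 and ∫sin(nπx/a)·cos(nπx/a) dx = 0.
⟨p²⟩ = 12.185.

12.2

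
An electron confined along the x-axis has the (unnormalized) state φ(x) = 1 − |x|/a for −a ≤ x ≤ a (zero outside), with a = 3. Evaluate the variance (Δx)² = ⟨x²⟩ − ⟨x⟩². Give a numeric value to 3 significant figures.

0.900

Compute ⟨x⟩ and ⟨x²⟩ separately, then (Δx)² = ⟨x²⟩ − ⟨x⟩².
φ is even, so ∫ over [−a, a] = 2∫₀ᵃ with φ = 1 − x/a there: ∫₀ᵃ (1 − x/a)² dx = a/3, ∫₀ᵃ x²(1 − x/a)² dx = a³/30, ∫₀ᵃ x⁴(1 − x/a)² dx = a⁵/105.
Normalization: ∫|φ|² dx = 2.0000.
⟨x⟩ = 0.0000 and ⟨x²⟩ = 0.90000.
(Δx)² = 0.90000 − (0.0000)² = 0.90000.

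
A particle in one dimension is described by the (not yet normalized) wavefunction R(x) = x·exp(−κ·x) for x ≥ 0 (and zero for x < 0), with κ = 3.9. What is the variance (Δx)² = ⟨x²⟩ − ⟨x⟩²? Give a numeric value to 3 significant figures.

0.0493

Compute ⟨x⟩ and ⟨x²⟩ separately, then (Δx)² = ⟨x²⟩ − ⟨x⟩².
Every integrand reduces to terms xʲ·e^(−2κx) on [0, ∞); use ∫₀^∞ xʲ·e^(−2κx) dx = j!/(2κ)^(j+1).
Normalization: ∫|R|² dx = 0.0042145.
⟨x⟩ = 0.38462 and ⟨x²⟩ = 0.19724.
(Δx)² = 0.19724 − (0.38462)² = 0.049310.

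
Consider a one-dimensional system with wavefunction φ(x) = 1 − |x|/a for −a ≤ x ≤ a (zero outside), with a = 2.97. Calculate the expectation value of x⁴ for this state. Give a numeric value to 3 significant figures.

2.22

⟨x⁴⟩ = ∫ x⁴·|φ|² dx / ∫|φ|² dx (integrals over the domain).
φ is even, so ∫ over [−a, a] = 2∫₀ᵃ with φ = 1 − x/a there: ∫₀ᵃ (1 − x/a)² dx = a/3, ∫₀ᵃ x²(1 − x/a)² dx = a³/30, ∫₀ᵃ x⁴(1 − x/a)² dx = a⁵/105.
State is unnormalized: ∫|φ|² dx = 1.9800, and ∫φ*·x⁴·φ dx = 4.4017, so ⟨x⁴⟩ = 4.4017 / 1.9800.
⟨x⁴⟩ = 2.2231.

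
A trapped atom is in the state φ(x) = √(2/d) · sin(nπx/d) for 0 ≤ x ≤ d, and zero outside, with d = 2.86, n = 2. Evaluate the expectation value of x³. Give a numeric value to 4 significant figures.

5.404

⟨x³⟩ = ∫ x³·|φ|² dx (integrals over the domain).
With sin²θ = (1 − cos2θ)/2 on 0 ≤ x ≤ d: ∫sin²(nπx/d) dx = d/2, ∫x·sin²(nπx/d) dx = d²/4, ∫x²·sin²(nπx/d) dx = d³·(1/6 − 1/(4n²π²)); higher powers xᵏ the same way, integrating xᵏ·cos(2nπx/d) by parts.
⟨x³⟩ = 5.4040.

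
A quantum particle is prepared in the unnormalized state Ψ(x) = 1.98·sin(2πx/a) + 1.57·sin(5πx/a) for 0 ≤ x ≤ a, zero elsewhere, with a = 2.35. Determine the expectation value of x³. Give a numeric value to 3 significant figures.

⟨x³⟩ = ∫ x³·|Ψ|² dx / ∫|Ψ|² dx (integrals over the domain).
On 0 ≤ x ≤ a (j ≠ l): ∫sin²(jπx/a) dx = a/2, ∫sin(jπx/a)·sin(lπx/a) dx = 0; diagonal moments ∫x·sin²(jπx/a) dx = a²/4, ∫x²·sin²(jπx/a) dx = a³·(1/6 − 1/(4j²π²)); cross terms ∫x·sin(jπx/a)·sin(lπx/a) dx = 0 for j + l even and −4jla²/(π²(j² − l²)²) for j + l odd, ∫x²·sin(jπx/a)·sin(lπx/a) dx = (−1)^(j+l)·4jla³/(π²(j² − l²)²); higher powers the same way via product-to-sum and parts.
State is unnormalized: ∫|Ψ|² dx = 7.5027, and ∫Ψ*·x³·Ψ dx = 20.618, so ⟨x³⟩ = 20.618 / 7.5027.
⟨x³⟩ = 2.7481.

2.75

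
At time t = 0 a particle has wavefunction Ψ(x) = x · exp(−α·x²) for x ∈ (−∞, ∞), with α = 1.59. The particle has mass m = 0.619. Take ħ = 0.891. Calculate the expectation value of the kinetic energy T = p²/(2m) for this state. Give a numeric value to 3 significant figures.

3.06

T = −(ħ²/2m) d²/dx², so ⟨T⟩ = −(ħ²/2m) ∫ Ψ*·Ψ'' dx / ∫|Ψ|² dx; with m = 0.619.
Expand each integrand as polynomial × e^(−2αx²) and use ∫x^(2j)·e^(−2αx²) dx = (2j−1)!!/(4α)^j · √(π/(2α)), odd powers → 0; here √(π/(2α)) = 0.99394. Differentiate with the product rule, d/dx e^(−αx²) = −2αx·e^(−αx²).
State is unnormalized: ∫|Ψ|² dx = 0.15628, and ∫Ψ*·(−ħ²/2m · Ψ'') dx = 0.47803, so ⟨T⟩ = 0.47803 / 0.15628.
⟨T⟩ = 3.0588.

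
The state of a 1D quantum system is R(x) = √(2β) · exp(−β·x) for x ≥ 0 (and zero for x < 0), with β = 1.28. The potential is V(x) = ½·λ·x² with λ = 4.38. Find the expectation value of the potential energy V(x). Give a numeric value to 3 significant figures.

⟨V⟩ = ∫ V(x)·|R|² dx.
Every integrand reduces to terms xʲ·e^(−2βx) on [0, ∞); use ∫₀^∞ xʲ·e^(−2βx) dx = j!/(2β)^(j+1).
⟨V⟩ = 0.66833.

0.668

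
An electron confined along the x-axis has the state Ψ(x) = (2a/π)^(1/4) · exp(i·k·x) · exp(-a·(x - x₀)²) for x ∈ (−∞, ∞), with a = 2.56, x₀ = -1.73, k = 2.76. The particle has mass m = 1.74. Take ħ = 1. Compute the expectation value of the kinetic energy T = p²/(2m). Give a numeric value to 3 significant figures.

2.92

T = −(ħ²/2m) d²/dx², so ⟨T⟩ = −(ħ²/2m) ∫ Ψ*·Ψ'' dx; with m = 1.74.
Gaussian moments (u = x − x₀): ∫u^(2j)·e^(−2au²) du = (2j−1)!!/(4a)^j · √(π/(2a)), odd powers integrate to 0; here √(π/(2a)) = 0.78332. Derivatives: Ψ′ = (ik − 2au)·Ψ, Ψ″ = ((ik − 2au)² − 2a)·Ψ; the odd-in-u pieces drop out.
⟨T⟩ = 2.9246.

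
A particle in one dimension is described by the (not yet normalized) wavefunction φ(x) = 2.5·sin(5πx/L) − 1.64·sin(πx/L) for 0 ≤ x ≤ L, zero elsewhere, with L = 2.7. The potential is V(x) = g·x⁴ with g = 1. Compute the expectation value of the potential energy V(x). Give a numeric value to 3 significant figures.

8.46

⟨V⟩ = ∫ V(x)·|φ|² dx / ∫|φ|² dx.
On 0 ≤ x ≤ L (j ≠ l): ∫sin²(jπx/L) dx = L/2, ∫sin(jπx/L)·sin(lπx/L) dx = 0; diagonal moments ∫x·sin²(jπx/L) dx = L²/4, ∫x²·sin²(jπx/L) dx = L³·(1/6 − 1/(4j²π²)); cross terms ∫x·sin(jπx/L)·sin(lπx/L) dx = 0 for j + l even and −4jlL²/(π²(j² − l²)²) for j + l odd, ∫x²·sin(jπx/L)·sin(lπx/L) dx = (−1)^(j+l)·4jlL³/(π²(j² − l²)²); higher powers the same way via product-to-sum and parts.
State is unnormalized: ∫|φ|² dx = 12.068, and ∫φ*·V(x)·φ dx = 102.06, so ⟨V⟩ = 102.06 / 12.068.
⟨V⟩ = 8.4570.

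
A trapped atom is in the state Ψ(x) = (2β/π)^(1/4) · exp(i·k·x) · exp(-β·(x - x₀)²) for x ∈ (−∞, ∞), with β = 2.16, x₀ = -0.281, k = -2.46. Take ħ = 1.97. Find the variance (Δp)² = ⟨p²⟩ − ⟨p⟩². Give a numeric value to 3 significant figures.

Compute ⟨p⟩ and ⟨p²⟩ separately; (Δp)² = ⟨p²⟩ − ⟨p⟩².
Gaussian moments (u = x − x₀): ∫u^(2j)·e^(−2βu²) du = (2j−1)!!/(4β)^j · √(π/(2β)), odd powers integrate to 0; here √(π/(2β)) = 0.85277. Derivatives: Ψ′ = (ik − 2βu)·Ψ, Ψ″ = ((ik − 2βu)² − 2β)·Ψ; the odd-in-u pieces drop out.
⟨p⟩ = -4.8462 and ⟨p²⟩ = 31.868.
(Δp)² = 31.868 − (-4.8462)² = 8.3827.

8.38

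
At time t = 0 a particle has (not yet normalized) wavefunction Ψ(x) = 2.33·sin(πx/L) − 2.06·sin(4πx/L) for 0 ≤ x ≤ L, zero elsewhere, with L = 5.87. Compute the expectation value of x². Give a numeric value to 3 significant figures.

11.0

⟨x²⟩ = ∫ x²·|Ψ|² dx / ∫|Ψ|² dx (integrals over the domain).
On 0 ≤ x ≤ L (j ≠ l): ∫sin²(jπx/L) dx = L/2, ∫sin(jπx/L)·sin(lπx/L) dx = 0; diagonal moments ∫x·sin²(jπx/L) dx = L²/4, ∫x²·sin²(jπx/L) dx = L³·(1/6 − 1/(4j²π²)); cross terms ∫x·sin(jπx/L)·sin(lπx/L) dx = 0 for j + l even and −4jlL²/(π²(j² − l²)²) for j + l odd, ∫x²·sin(jπx/L)·sin(lπx/L) dx = (−1)^(j+l)·4jlL³/(π²(j² − l²)²); higher powers the same way via product-to-sum and parts.
State is unnormalized: ∫|Ψ|² dx = 28.389, and ∫Ψ*·x²·Ψ dx = 310.88, so ⟨x²⟩ = 310.88 / 28.389.
⟨x²⟩ = 10.951.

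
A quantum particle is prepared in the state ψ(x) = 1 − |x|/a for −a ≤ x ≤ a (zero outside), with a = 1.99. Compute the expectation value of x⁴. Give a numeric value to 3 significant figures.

⟨x⁴⟩ = ∫ x⁴·|ψ|² dx / ∫|ψ|² dx (integrals over the domain).
ψ is even, so ∫ over [−a, a] = 2∫₀ᵃ with ψ = 1 − x/a there: ∫₀ᵃ (1 − x/a)² dx = a/3, ∫₀ᵃ x²(1 − x/a)² dx = a³/30, ∫₀ᵃ x⁴(1 − x/a)² dx = a⁵/105.
State is unnormalized: ∫|ψ|² dx = 1.3267, and ∫ψ*·x⁴·ψ dx = 0.59444, so ⟨x⁴⟩ = 0.59444 / 1.3267.
⟨x⁴⟩ = 0.44807.

0.448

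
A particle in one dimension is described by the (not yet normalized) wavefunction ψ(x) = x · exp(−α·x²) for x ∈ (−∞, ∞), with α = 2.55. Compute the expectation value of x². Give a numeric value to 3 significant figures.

0.294

⟨x²⟩ = ∫ x²·|ψ|² dx / ∫|ψ|² dx (integrals over the domain).
Expand each integrand as polynomial × e^(−2αx²) and use ∫x^(2j)·e^(−2αx²) dx = (2j−1)!!/(4α)^j · √(π/(2α)), odd powers → 0; here √(π/(2α)) = 0.78486.
State is unnormalized: ∫|ψ|² dx = 0.076947, and ∫ψ*·x²·ψ dx = 0.022631, so ⟨x²⟩ = 0.022631 / 0.076947.
⟨x²⟩ = 0.29412.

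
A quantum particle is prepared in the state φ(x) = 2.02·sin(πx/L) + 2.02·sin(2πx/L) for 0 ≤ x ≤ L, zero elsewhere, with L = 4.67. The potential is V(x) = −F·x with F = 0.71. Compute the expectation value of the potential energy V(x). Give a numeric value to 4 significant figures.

⟨V⟩ = ∫ V(x)·|φ|² dx / ∫|φ|² dx.
On 0 ≤ x ≤ L (j ≠ l): ∫sin²(jπx/L) dx = L/2, ∫sin(jπx/L)·sin(lπx/L) dx = 0; diagonal moments ∫x·sin²(jπx/L) dx = L²/4, ∫x²·sin²(jπx/L) dx = L³·(1/6 − 1/(4j²π²)); cross terms ∫x·sin(jπx/L)·sin(lπx/L) dx = 0 for j + l even and −4jlL²/(π²(j² − l²)²) for j + l odd, ∫x²·sin(jπx/L)·sin(lπx/L) dx = (−1)^(j+l)·4jlL³/(π²(j² − l²)²); higher powers the same way via product-to-sum and parts.
State is unnormalized: ∫|φ|² dx = 19.055, and ∫φ*·V(x)·φ dx = -20.210, so ⟨V⟩ = -20.210 / 19.055.
⟨V⟩ = -1.0606.

-1.061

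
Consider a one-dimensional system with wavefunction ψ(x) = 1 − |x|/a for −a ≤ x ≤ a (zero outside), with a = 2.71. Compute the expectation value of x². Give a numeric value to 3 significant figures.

⟨x²⟩ = ∫ x²·|ψ|² dx / ∫|ψ|² dx (integrals over the domain).
ψ is even, so ∫ over [−a, a] = 2∫₀ᵃ with ψ = 1 − x/a there: ∫₀ᵃ (1 − x/a)² dx = a/3, ∫₀ᵃ x²(1 − x/a)² dx = a³/30, ∫₀ᵃ x⁴(1 − x/a)² dx = a⁵/105.
State is unnormalized: ∫|ψ|² dx = 1.8067, and ∫ψ*·x²·ψ dx = 1.3268, so ⟨x²⟩ = 1.3268 / 1.8067.
⟨x²⟩ = 0.73441.

0.734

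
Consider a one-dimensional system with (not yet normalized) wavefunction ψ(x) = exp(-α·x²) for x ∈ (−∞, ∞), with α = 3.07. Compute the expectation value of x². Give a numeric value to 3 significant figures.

⟨x²⟩ = ∫ x²·|ψ|² dx / ∫|ψ|² dx (integrals over the domain).
Gaussian moments: ∫x^(2j)·e^(−2αx²) dx = (2j−1)!!/(4α)^j · √(π/(2α)), odd powers integrate to 0; here √(π/(2α)) = 0.71530.
State is unnormalized: ∫|ψ|² dx = 0.71530, and ∫ψ*·x²·ψ dx = 0.058250, so ⟨x²⟩ = 0.058250 / 0.71530.
⟨x²⟩ = 0.081433.

0.0814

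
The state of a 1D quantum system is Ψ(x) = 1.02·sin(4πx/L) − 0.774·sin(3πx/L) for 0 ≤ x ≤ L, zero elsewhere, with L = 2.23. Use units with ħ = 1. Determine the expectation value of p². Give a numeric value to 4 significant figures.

p² Ψ = −ħ² d²Ψ/dx²; ⟨p²⟩ = −ħ² ∫ Ψ*·Ψ'' dx / ∫|Ψ|² dx.
d²/dx² sin(jπx/L) = −(jπ/L)²·sin(jπx/L); on 0 ≤ x ≤ L, ∫sin²(jπx/L) dx = L/2 and ∫sin(jπx/L)·sin(lπx/L) dx = 0 for j ≠ l, so only diagonal terms survive in ∫|Ψ|² and ∫Ψ·Ψ″; ∫Ψ·Ψ′ dx = [Ψ²/2] between the walls = 0.
State is unnormalized: ∫|Ψ|² dx = 1.8280, and ∫Ψ*·(−ħ² Ψ'') dx = 48.768, so ⟨p²⟩ = 48.768 / 1.8280.
⟨p²⟩ = 26.678.

26.68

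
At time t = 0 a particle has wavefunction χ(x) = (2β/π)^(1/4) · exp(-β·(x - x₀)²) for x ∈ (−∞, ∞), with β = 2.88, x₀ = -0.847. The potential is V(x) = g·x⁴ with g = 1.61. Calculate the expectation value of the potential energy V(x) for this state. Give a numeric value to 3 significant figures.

⟨V⟩ = ∫ V(x)·|χ|² dx.
Gaussian moments (u = x − x₀): ∫u^(2j)·e^(−2βu²) du = (2j−1)!!/(4β)^j · √(π/(2β)), odd powers integrate to 0; here √(π/(2β)) = 0.73852.
⟨V⟩ = 1.4666.

1.47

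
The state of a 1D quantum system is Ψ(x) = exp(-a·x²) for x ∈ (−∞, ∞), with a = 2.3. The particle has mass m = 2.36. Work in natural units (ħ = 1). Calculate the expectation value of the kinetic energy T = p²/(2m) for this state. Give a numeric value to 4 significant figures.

T = −(ħ²/2m) d²/dx², so ⟨T⟩ = −(ħ²/2m) ∫ Ψ*·Ψ'' dx / ∫|Ψ|² dx; with m = 2.36.
Gaussian moments: ∫x^(2j)·e^(−2ax²) dx = (2j−1)!!/(4a)^j · √(π/(2a)), odd powers integrate to 0; here √(π/(2a)) = 0.82641. Derivatives: d/dx e^(−ax²) = −2ax·e^(−ax²), d²/dx² e^(−ax²) = (4a²x² − 2a)·e^(−ax²).
State is unnormalized: ∫|Ψ|² dx = 0.82641, and ∫Ψ*·(−ħ²/2m · Ψ'') dx = 0.40270, so ⟨T⟩ = 0.40270 / 0.82641.
⟨T⟩ = 0.48729.

0.4873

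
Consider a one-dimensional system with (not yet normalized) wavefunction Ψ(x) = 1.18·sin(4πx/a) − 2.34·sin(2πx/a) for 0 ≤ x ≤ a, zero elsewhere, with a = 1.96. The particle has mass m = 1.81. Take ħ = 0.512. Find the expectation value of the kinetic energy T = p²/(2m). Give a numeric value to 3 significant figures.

1.20

T = −(ħ²/2m) d²/dx², so ⟨T⟩ = −(ħ²/2m) ∫ Ψ*·Ψ'' dx / ∫|Ψ|² dx; with m = 1.81.
d²/dx² sin(jπx/a) = −(jπ/a)²·sin(jπx/a); on 0 ≤ x ≤ a, ∫sin²(jπx/a) dx = a/2 and ∫sin(jπx/a)·sin(lπx/a) dx = 0 for j ≠ l, so only diagonal terms survive in ∫|Ψ|² and ∫Ψ·Ψ″; ∫Ψ·Ψ′ dx = [Ψ²/2] between the walls = 0.
State is unnormalized: ∫|Ψ|² dx = 6.7306, and ∫Ψ*·(−ħ²/2m · Ψ'') dx = 8.0552, so ⟨T⟩ = 8.0552 / 6.7306.
⟨T⟩ = 1.1968.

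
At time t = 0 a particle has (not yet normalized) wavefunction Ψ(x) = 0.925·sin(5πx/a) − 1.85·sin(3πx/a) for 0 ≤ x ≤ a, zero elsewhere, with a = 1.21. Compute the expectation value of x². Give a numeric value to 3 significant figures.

⟨x²⟩ = ∫ x²·|Ψ|² dx / ∫|Ψ|² dx (integrals over the domain).
On 0 ≤ x ≤ a (j ≠ l): ∫sin²(jπx/a) dx = a/2, ∫sin(jπx/a)·sin(lπx/a) dx = 0; diagonal moments ∫x·sin²(jπx/a) dx = a²/4, ∫x²·sin²(jπx/a) dx = a³·(1/6 − 1/(4j²π²)); cross terms ∫x·sin(jπx/a)·sin(lπx/a) dx = 0 for j + l even and −4jla²/(π²(j² − l²)²) for j + l odd, ∫x²·sin(jπx/a)·sin(lπx/a) dx = (−1)^(j+l)·4jla³/(π²(j² − l²)²); higher powers the same way via product-to-sum and parts.
State is unnormalized: ∫|Ψ|² dx = 2.5883, and ∫Ψ*·x²·Ψ dx = 1.1006, so ⟨x²⟩ = 1.1006 / 2.5883.
⟨x²⟩ = 0.42522.

0.425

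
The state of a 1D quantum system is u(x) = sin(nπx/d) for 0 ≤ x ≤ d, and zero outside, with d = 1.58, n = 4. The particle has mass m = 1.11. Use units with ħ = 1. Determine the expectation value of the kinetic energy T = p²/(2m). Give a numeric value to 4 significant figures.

28.49

T = −(ħ²/2m) d²/dx², so ⟨T⟩ = −(ħ²/2m) ∫ u*·u'' dx / ∫|u|² dx; with m = 1.11.
d/dx sin(nπx/d) = (nπ/d)·cos(nπx/d) and d²/dx² sin(nπx/d) = −(nπ/d)²·sin(nπx/d); on 0 ≤ x ≤ d, ∫sin²(nπx/d) dx = d/2 and ∫sin(nπx/d)·cos(nπx/d) dx = 0.
State is unnormalized: ∫|u|² dx = 0.79000, and ∫u*·(−ħ²/2m · u'') dx = 22.510, so ⟨T⟩ = 22.510 / 0.79000.
⟨T⟩ = 28.494.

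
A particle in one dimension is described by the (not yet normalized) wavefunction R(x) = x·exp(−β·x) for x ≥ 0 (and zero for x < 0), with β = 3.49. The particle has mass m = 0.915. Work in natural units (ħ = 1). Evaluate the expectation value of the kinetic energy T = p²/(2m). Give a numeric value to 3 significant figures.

T = −(ħ²/2m) d²/dx², so ⟨T⟩ = −(ħ²/2m) ∫ R*·R'' dx / ∫|R|² dx; with m = 0.915.
Differentiate x·exp(−β·x) with the product rule; every integrand then reduces to terms xʲ·e^(−2βx) on [0, ∞), with ∫₀^∞ xʲ·e^(−2βx) dx = j!/(2β)^(j+1).
State is unnormalized: ∫|R|² dx = 0.0058812, and ∫R*·(−ħ²/2m · R'') dx = 0.039144, so ⟨T⟩ = 0.039144 / 0.0058812.
⟨T⟩ = 6.6558.

6.66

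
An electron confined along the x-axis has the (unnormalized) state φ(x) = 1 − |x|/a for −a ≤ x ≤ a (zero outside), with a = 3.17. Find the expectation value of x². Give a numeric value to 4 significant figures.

1.005

⟨x²⟩ = ∫ x²·|φ|² dx / ∫|φ|² dx (integrals over the domain).
φ is even, so ∫ over [−a, a] = 2∫₀ᵃ with φ = 1 − x/a there: ∫₀ᵃ (1 − x/a)² dx = a/3, ∫₀ᵃ x²(1 − x/a)² dx = a³/30, ∫₀ᵃ x⁴(1 − x/a)² dx = a⁵/105.
State is unnormalized: ∫|φ|² dx = 2.1133, and ∫φ*·x²·φ dx = 2.1237, so ⟨x²⟩ = 2.1237 / 2.1133.
⟨x²⟩ = 1.0049.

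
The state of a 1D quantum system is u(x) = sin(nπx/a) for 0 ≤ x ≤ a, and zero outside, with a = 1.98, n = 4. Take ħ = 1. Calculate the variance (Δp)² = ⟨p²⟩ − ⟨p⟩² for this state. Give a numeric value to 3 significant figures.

Compute ⟨p⟩ and ⟨p²⟩ separately; (Δp)² = ⟨p²⟩ − ⟨p⟩².
d/dx sin(nπx/a) = (nπ/a)·cos(nπx/a) and d²/dx² sin(nπx/a) = −(nπ/a)²·sin(nπx/a); on 0 ≤ x ≤ a, ∫sin²(nπx/a) dx = a/2 and ∫sin(nπx/a)·cos(nπx/a) dx = 0.
Normalization: ∫|u|² dx = 0.99000.
⟨p⟩ = 0.0000 and ⟨p²⟩ = 40.280.
(Δp)² = 40.280 − (0.0000)² = 40.280.

40.3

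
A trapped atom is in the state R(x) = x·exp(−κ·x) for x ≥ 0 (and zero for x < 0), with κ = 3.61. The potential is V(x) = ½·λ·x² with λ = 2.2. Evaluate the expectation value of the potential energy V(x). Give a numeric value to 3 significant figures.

0.253

⟨V⟩ = ∫ V(x)·|R|² dx / ∫|R|² dx.
Every integrand reduces to terms xʲ·e^(−2κx) on [0, ∞); use ∫₀^∞ xʲ·e^(−2κx) dx = j!/(2κ)^(j+1).
State is unnormalized: ∫|R|² dx = 0.0053140, and ∫R*·V(x)·R dx = 0.0013456, so ⟨V⟩ = 0.0013456 / 0.0053140.
⟨V⟩ = 0.25322.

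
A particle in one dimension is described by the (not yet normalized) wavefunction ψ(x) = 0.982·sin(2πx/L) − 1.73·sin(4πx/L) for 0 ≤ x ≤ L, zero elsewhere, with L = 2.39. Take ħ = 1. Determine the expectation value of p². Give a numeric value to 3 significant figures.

p² ψ = −ħ² d²ψ/dx²; ⟨p²⟩ = −ħ² ∫ ψ*·ψ'' dx / ∫|ψ|² dx.
d²/dx² sin(jπx/L) = −(jπ/L)²·sin(jπx/L); on 0 ≤ x ≤ L, ∫sin²(jπx/L) dx = L/2 and ∫sin(jπx/L)·sin(lπx/L) dx = 0 for j ≠ l, so only diagonal terms survive in ∫|ψ|² and ∫ψ·ψ″; ∫ψ·ψ′ dx = [ψ²/2] between the walls = 0.
State is unnormalized: ∫|ψ|² dx = 4.7289, and ∫ψ*·(−ħ² ψ'') dx = 106.84, so ⟨p²⟩ = 106.84 / 4.7289.
⟨p²⟩ = 22.593.

22.6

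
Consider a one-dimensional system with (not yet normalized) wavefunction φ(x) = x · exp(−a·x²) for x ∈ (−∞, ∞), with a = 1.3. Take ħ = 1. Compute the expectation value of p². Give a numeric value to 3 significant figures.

3.90

p² φ = −ħ² d²φ/dx²; ⟨p²⟩ = −ħ² ∫ φ*·φ'' dx / ∫|φ|² dx.
Expand each integrand as polynomial × e^(−2ax²) and use ∫x^(2j)·e^(−2ax²) dx = (2j−1)!!/(4a)^j · √(π/(2a)), odd powers → 0; here √(π/(2a)) = 1.0992. Differentiate with the product rule, d/dx e^(−ax²) = −2ax·e^(−ax²).
State is unnormalized: ∫|φ|² dx = 0.21139, and ∫φ*·(−ħ² φ'') dx = 0.82442, so ⟨p²⟩ = 0.82442 / 0.21139.
⟨p²⟩ = 3.9000.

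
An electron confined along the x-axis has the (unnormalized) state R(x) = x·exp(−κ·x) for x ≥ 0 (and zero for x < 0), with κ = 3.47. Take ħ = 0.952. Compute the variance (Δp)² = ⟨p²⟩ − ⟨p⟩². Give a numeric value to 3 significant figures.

10.9

Compute ⟨p⟩ and ⟨p²⟩ separately; (Δp)² = ⟨p²⟩ − ⟨p⟩².
Differentiate x·exp(−κ·x) with the product rule; every integrand then reduces to terms xʲ·e^(−2κx) on [0, ∞), with ∫₀^∞ xʲ·e^(−2κx) dx = j!/(2κ)^(j+1).
Normalization: ∫|R|² dx = 0.0059834.
⟨p⟩ = 0.0000 and ⟨p²⟩ = 10.913.
(Δp)² = 10.913 − (0.0000)² = 10.913.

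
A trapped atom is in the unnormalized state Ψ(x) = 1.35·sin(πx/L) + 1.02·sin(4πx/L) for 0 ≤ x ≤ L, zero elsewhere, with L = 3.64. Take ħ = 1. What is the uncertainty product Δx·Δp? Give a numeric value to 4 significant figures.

Δx = √(⟨x²⟩−⟨x⟩²), Δp = √(⟨p²⟩−⟨p⟩²).
On 0 ≤ x ≤ L (j ≠ l): ∫sin²(jπx/L) dx = L/2, ∫sin(jπx/L)·sin(lπx/L) dx = 0; diagonal moments ∫x·sin²(jπx/L) dx = L²/4, ∫x²·sin²(jπx/L) dx = L³·(1/6 − 1/(4j²π²)); cross terms ∫x·sin(jπx/L)·sin(lπx/L) dx = 0 for j + l even and −4jlL²/(π²(j² − l²)²) for j + l odd, ∫x²·sin(jπx/L)·sin(lπx/L) dx = (−1)^(j+l)·4jlL³/(π²(j² − l²)²); higher powers the same way via product-to-sum and parts. d²/dx² sin(jπx/L) = −(jπ/L)²·sin(jπx/L); on 0 ≤ x ≤ L, ∫sin²(jπx/L) dx = L/2 and ∫sin(jπx/L)·sin(lπx/L) dx = 0 for j ≠ l, so only diagonal terms survive in ∫|Ψ|² and ∫Ψ·Ψ″; ∫Ψ·Ψ′ dx = [Ψ²/2] between the walls = 0.
Normalization: ∫|Ψ|² dx = 5.2105.
⟨x⟩ = 1.7695, ⟨x²⟩ = 3.7903 ⇒ Δx = 0.81181.
⟨p⟩ = 0.0000, ⟨p²⟩ = 4.8054 ⇒ Δp = 2.1921.
Δx·Δp = 1.7796.

1.780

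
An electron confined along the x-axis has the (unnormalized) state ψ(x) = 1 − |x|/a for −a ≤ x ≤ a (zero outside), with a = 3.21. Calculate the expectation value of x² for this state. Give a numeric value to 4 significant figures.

1.030

⟨x²⟩ = ∫ x²·|ψ|² dx / ∫|ψ|² dx (integrals over the domain).
ψ is even, so ∫ over [−a, a] = 2∫₀ᵃ with ψ = 1 − x/a there: ∫₀ᵃ (1 − x/a)² dx = a/3, ∫₀ᵃ x²(1 − x/a)² dx = a³/30, ∫₀ᵃ x⁴(1 − x/a)² dx = a⁵/105.
State is unnormalized: ∫|ψ|² dx = 2.1400, and ∫ψ*·x²·ψ dx = 2.2051, so ⟨x²⟩ = 2.2051 / 2.1400.
⟨x²⟩ = 1.0304.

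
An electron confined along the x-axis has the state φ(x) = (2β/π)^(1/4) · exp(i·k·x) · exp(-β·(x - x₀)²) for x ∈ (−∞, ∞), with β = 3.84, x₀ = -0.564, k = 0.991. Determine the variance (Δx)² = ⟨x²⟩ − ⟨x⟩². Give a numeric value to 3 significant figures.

0.0651

Compute ⟨x⟩ and ⟨x²⟩ separately, then (Δx)² = ⟨x²⟩ − ⟨x⟩².
Gaussian moments (u = x − x₀): ∫u^(2j)·e^(−2βu²) du = (2j−1)!!/(4β)^j · √(π/(2β)), odd powers integrate to 0; here √(π/(2β)) = 0.63958.
⟨x⟩ = -0.56400 and ⟨x²⟩ = 0.38320.
(Δx)² = 0.38320 − (-0.56400)² = 0.065104.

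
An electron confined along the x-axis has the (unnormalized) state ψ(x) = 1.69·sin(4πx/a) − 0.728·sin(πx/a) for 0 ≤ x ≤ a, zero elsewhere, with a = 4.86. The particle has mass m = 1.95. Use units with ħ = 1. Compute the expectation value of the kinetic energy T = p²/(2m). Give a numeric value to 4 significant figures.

T = −(ħ²/2m) d²/dx², so ⟨T⟩ = −(ħ²/2m) ∫ ψ*·ψ'' dx / ∫|ψ|² dx; with m = 1.95.
d²/dx² sin(jπx/a) = −(jπ/a)²·sin(jπx/a); on 0 ≤ x ≤ a, ∫sin²(jπx/a) dx = a/2 and ∫sin(jπx/a)·sin(lπx/a) dx = 0 for j ≠ l, so only diagonal terms survive in ∫|ψ|² and ∫ψ·ψ″; ∫ψ·ψ′ dx = [ψ²/2] between the walls = 0.
State is unnormalized: ∫|ψ|² dx = 8.2282, and ∫ψ*·(−ħ²/2m · ψ'') dx = 12.036, so ⟨T⟩ = 12.036 / 8.2282.
⟨T⟩ = 1.4627.

1.463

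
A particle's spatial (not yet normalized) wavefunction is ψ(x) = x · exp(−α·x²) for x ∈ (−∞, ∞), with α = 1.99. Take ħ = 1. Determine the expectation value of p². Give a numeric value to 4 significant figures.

5.970

p² ψ = −ħ² d²ψ/dx²; ⟨p²⟩ = −ħ² ∫ ψ*·ψ'' dx / ∫|ψ|² dx.
Expand each integrand as polynomial × e^(−2αx²) and use ∫x^(2j)·e^(−2αx²) dx = (2j−1)!!/(4α)^j · √(π/(2α)), odd powers → 0; here √(π/(2α)) = 0.88845. Differentiate with the product rule, d/dx e^(−αx²) = −2αx·e^(−αx²).
State is unnormalized: ∫|ψ|² dx = 0.11161, and ∫ψ*·(−ħ² ψ'') dx = 0.66634, so ⟨p²⟩ = 0.66634 / 0.11161.
⟨p²⟩ = 5.9700.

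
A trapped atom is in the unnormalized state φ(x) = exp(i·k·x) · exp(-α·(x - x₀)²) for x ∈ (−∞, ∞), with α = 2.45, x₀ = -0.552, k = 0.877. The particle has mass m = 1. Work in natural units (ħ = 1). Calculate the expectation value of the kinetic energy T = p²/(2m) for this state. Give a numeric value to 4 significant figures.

1.610

T = −(ħ²/2m) d²/dx², so ⟨T⟩ = −(ħ²/2m) ∫ φ*·φ'' dx / ∫|φ|² dx; with m = 1.
Gaussian moments (u = x − x₀): ∫u^(2j)·e^(−2αu²) du = (2j−1)!!/(4α)^j · √(π/(2α)), odd powers integrate to 0; here √(π/(2α)) = 0.80071. Derivatives: φ′ = (ik − 2αu)·φ, φ″ = ((ik − 2αu)² − 2α)·φ; the odd-in-u pieces drop out.
State is unnormalized: ∫|φ|² dx = 0.80071, and ∫φ*·(−ħ²/2m · φ'') dx = 1.2888, so ⟨T⟩ = 1.2888 / 0.80071.
⟨T⟩ = 1.6096.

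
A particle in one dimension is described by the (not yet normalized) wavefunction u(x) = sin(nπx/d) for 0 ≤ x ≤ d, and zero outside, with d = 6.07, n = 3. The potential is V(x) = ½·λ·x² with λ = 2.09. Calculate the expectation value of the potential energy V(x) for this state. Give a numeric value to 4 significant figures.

12.62

⟨V⟩ = ∫ V(x)·|u|² dx / ∫|u|² dx.
With sin²θ = (1 − cos2θ)/2 on 0 ≤ x ≤ d: ∫sin²(nπx/d) dx = d/2, ∫x·sin²(nπx/d) dx = d²/4, ∫x²·sin²(nπx/d) dx = d³·(1/6 − 1/(4n²π²)); higher powers xᵏ the same way, integrating xᵏ·cos(2nπx/d) by parts.
State is unnormalized: ∫|u|² dx = 3.0350, and ∫u*·V(x)·u dx = 38.294, so ⟨V⟩ = 38.294 / 3.0350.
⟨V⟩ = 12.618.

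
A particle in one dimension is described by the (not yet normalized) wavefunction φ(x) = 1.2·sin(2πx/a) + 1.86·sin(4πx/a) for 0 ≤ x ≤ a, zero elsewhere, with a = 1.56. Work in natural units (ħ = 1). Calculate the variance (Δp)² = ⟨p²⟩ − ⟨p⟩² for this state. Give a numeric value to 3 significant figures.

50.6

Compute ⟨p⟩ and ⟨p²⟩ separately; (Δp)² = ⟨p²⟩ − ⟨p⟩².
d²/dx² sin(jπx/a) = −(jπ/a)²·sin(jπx/a); on 0 ≤ x ≤ a, ∫sin²(jπx/a) dx = a/2 and ∫sin(jπx/a)·sin(lπx/a) dx = 0 for j ≠ l, so only diagonal terms survive in ∫|φ|² and ∫φ·φ″; ∫φ·φ′ dx = [φ²/2] between the walls = 0.
Normalization: ∫|φ|² dx = 3.8217.
⟨p⟩ = 0.0000 and ⟨p²⟩ = 50.586.
(Δp)² = 50.586 − (0.0000)² = 50.586.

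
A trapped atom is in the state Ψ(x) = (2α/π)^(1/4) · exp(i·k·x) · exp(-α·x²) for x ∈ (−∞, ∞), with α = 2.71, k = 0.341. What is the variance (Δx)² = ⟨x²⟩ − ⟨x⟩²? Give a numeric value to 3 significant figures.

Compute ⟨x⟩ and ⟨x²⟩ separately, then (Δx)² = ⟨x²⟩ − ⟨x⟩².
Gaussian moments: ∫x^(2j)·e^(−2αx²) dx = (2j−1)!!/(4α)^j · √(π/(2α)), odd powers integrate to 0; here √(π/(2α)) = 0.76133.
⟨x⟩ = 0.0000 and ⟨x²⟩ = 0.092251.
(Δx)² = 0.092251 − (0.0000)² = 0.092251.

0.0923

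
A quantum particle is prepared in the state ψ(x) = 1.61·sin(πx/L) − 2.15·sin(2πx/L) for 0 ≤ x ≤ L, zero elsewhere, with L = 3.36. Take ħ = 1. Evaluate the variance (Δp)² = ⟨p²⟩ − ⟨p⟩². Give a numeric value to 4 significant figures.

2.555

Compute ⟨p⟩ and ⟨p²⟩ separately; (Δp)² = ⟨p²⟩ − ⟨p⟩².
d²/dx² sin(jπx/L) = −(jπ/L)²·sin(jπx/L); on 0 ≤ x ≤ L, ∫sin²(jπx/L) dx = L/2 and ∫sin(jπx/L)·sin(lπx/L) dx = 0 for j ≠ l, so only diagonal terms survive in ∫|ψ|² and ∫ψ·ψ″; ∫ψ·ψ′ dx = [ψ²/2] between the walls = 0.
Normalization: ∫|ψ|² dx = 12.121.
⟨p⟩ = 0.0000 and ⟨p²⟩ = 2.5546.
(Δp)² = 2.5546 − (0.0000)² = 2.5546.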